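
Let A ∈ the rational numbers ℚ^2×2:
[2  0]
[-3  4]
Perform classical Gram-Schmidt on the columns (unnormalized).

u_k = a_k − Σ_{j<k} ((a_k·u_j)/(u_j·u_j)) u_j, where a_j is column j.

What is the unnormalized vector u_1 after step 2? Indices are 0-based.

u_1 = (24/13, 16/13)

Step 1: u_0 = a_0 = (2, -3).
Step 2: u_1 = a_1 − (-12/13)·u_0 = (24/13, 16/13).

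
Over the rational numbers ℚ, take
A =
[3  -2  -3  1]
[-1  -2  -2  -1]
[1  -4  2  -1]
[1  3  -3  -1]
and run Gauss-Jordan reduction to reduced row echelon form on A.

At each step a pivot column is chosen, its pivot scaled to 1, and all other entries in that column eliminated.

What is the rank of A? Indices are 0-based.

rank = 4

pivot(0,0)=3: scale R0 → (1, -2/3, -1, 1/3)
  clear (1,0): R1 −= (-1)R0 → (0, -8/3, -3, -2/3)
  clear (2,0): R2 −= (1)R0 → (0, -10/3, 3, -4/3)
  clear (3,0): R3 −= (1)R0 → (0, 11/3, -2, -4/3)
pivot(1,1)=-8/3: scale R1 → (0, 1, 9/8, 1/4)
  clear (0,1): R0 −= (-2/3)R1 → (1, 0, -1/4, 1/2)
  clear (2,1): R2 −= (-10/3)R1 → (0, 0, 27/4, -1/2)
  clear (3,1): R3 −= (11/3)R1 → (0, 0, -49/8, -9/4)
pivot(2,2)=27/4: scale R2 → (0, 0, 1, -2/27)
  clear (0,2): R0 −= (-1/4)R2 → (1, 0, 0, 13/27)
  clear (1,2): R1 −= (9/8)R2 → (0, 1, 0, 1/3)
  clear (3,2): R3 −= (-49/8)R2 → (0, 0, 0, -73/27)
pivot(3,3)=-73/27: scale R3 → (0, 0, 0, 1)
  clear (0,3): R0 −= (13/27)R3 → (1, 0, 0, 0)
  clear (1,3): R1 −= (1/3)R3 → (0, 1, 0, 0)
  clear (2,3): R2 −= (-2/27)R3 → (0, 0, 1, 0)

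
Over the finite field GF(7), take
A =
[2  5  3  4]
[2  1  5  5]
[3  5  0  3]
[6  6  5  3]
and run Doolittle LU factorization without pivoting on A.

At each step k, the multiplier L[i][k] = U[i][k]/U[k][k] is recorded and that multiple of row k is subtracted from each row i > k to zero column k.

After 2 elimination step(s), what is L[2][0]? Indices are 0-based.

Step 1: pivot at (0,0) is 2.
  row1 ← row1 − (1)·row0  ⇒  L[1][0]=1, U row1=(0, 3, 2, 1)
  row2 ← row2 − (5)·row0  ⇒  L[2][0]=5, U row2=(0, 1, 6, 4)
  row3 ← row3 − (3)·row0  ⇒  L[3][0]=3, U row3=(0, 5, 3, 5)
Step 2: pivot at (1,1) is 3.
  row2 ← row2 − (5)·row1  ⇒  L[2][1]=5, U row2=(0, 0, 3, 6)
  row3 ← row3 − (4)·row1  ⇒  L[3][1]=4, U row3=(0, 0, 2, 1)

L[2][0] = 5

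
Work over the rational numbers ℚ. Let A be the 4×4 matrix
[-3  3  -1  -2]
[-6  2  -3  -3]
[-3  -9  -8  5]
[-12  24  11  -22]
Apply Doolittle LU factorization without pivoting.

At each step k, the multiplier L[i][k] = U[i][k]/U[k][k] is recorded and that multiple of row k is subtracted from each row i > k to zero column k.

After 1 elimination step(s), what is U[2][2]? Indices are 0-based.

Step 1: pivot at (0,0) is -3.
  row1 ← row1 − (2)·row0  ⇒  L[1][0]=2, U row1=(0, -4, -1, 1)
  row2 ← row2 − (1)·row0  ⇒  L[2][0]=1, U row2=(0, -12, -7, 7)
  row3 ← row3 − (4)·row0  ⇒  L[3][0]=4, U row3=(0, 12, 15, -14)

U[2][2] = -7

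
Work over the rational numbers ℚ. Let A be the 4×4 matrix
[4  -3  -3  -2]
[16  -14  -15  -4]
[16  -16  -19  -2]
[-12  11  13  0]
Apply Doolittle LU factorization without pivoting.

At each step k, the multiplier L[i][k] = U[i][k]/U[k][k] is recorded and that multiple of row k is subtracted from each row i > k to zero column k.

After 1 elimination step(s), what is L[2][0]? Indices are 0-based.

[col 0] pivot 4
  R1 -= 4*R0 → (0, -2, -3, 4)  (L[1][0] := 4)
  R2 -= 4*R0 → (0, -4, -7, 6)  (L[2][0] := 4)
  R3 -= -3*R0 → (0, 2, 4, -6)  (L[3][0] := -3)

L[2][0] = 4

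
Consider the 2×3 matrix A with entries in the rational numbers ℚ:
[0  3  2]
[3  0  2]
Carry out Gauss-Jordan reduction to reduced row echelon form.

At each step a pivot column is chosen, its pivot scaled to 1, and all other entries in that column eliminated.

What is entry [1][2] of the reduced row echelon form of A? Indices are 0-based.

M[1][2] = 2/3

[1] R0 <-> R1
[1] R0 /= 3  ⇒  (1, 0, 2/3)
[2] R1 /= 3  ⇒  (0, 1, 2/3)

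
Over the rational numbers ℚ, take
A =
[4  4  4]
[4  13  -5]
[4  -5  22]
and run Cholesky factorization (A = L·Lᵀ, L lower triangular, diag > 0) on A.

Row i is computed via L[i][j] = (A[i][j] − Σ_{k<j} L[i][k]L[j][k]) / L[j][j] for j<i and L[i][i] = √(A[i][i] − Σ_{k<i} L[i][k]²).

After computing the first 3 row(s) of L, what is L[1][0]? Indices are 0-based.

Step 1: L[0][0] = √(4) = 2.
  L[1][0] = (4) / L[0][0] = 2.
Step 2: L[1][1] = √(9) = 3.
  L[2][0] = (4) / L[0][0] = 2.
  L[2][1] = (-9) / L[1][1] = -3.
Step 3: L[2][2] = √(9) = 3.

L[1][0] = 2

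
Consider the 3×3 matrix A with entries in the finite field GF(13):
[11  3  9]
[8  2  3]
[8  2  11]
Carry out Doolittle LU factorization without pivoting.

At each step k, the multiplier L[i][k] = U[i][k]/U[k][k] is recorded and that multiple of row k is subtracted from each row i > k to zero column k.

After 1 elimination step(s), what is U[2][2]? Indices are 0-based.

[col 0] pivot 11
  R1 -= 9*R0 → (0, 1, 0)  (L[1][0] := 9)
  R2 -= 9*R0 → (0, 1, 8)  (L[2][0] := 9)

U[2][2] = 8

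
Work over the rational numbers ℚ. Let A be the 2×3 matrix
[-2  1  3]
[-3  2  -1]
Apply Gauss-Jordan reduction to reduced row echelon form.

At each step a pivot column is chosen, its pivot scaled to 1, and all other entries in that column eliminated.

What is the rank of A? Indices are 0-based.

rank = 2

step 1: normalize row 0 (÷-2) = (1, -1/2, -3/2)
  row 1: subtract -3×row0 = (0, 1/2, -11/2)
step 2: normalize row 1 (÷1/2) = (0, 1, -11)
  row 0: subtract -1/2×row1 = (1, 0, -7)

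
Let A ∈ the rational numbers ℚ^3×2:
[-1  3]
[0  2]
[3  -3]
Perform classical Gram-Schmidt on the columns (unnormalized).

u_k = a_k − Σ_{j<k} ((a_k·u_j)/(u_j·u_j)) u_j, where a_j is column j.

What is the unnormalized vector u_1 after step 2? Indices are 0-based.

u_1 = (9/5, 2, 3/5)

Step 1: u_0 = a_0 = (-1, 0, 3).
Step 2: u_1 = a_1 − (-6/5)·u_0 = (9/5, 2, 3/5).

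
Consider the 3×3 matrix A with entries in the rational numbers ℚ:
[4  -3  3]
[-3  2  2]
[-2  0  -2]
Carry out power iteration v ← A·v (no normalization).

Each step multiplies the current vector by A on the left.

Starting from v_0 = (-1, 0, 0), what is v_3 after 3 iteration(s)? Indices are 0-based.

v_0 = (-1, 0, 0).
v_1 = A·v_0 = (-4, 3, 2).
v_2 = A·v_1 = (-19, 22, 4).
v_3 = A·v_2 = (-130, 109, 30).

v_3 = (-130, 109, 30)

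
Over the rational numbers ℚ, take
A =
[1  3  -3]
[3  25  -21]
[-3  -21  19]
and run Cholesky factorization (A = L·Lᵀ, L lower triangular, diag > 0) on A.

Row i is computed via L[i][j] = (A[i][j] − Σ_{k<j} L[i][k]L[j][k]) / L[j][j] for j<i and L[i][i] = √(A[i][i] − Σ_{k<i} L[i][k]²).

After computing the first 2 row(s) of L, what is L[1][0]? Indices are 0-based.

L[1][0] = 3

Step 1: L[0][0] = √(1) = 1.
  L[1][0] = (3) / L[0][0] = 3.
Step 2: L[1][1] = √(16) = 4.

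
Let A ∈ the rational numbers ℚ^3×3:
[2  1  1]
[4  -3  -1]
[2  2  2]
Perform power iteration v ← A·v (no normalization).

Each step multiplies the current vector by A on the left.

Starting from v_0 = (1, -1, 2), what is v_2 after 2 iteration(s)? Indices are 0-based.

v_0 = (1, -1, 2).
v_1 = A·v_0 = (3, 5, 4).
v_2 = A·v_1 = (15, -7, 24).

v_2 = (15, -7, 24)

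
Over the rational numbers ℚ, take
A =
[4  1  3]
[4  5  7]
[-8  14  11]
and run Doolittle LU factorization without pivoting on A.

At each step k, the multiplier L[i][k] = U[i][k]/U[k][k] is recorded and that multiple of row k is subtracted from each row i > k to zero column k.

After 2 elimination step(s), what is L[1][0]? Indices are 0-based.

L[1][0] = 1

Step 1: pivot at (0,0) is 4.
  row1 ← row1 − (1)·row0  ⇒  L[1][0]=1, U row1=(0, 4, 4)
  row2 ← row2 − (-2)·row0  ⇒  L[2][0]=-2, U row2=(0, 16, 17)
Step 2: pivot at (1,1) is 4.
  row2 ← row2 − (4)·row1  ⇒  L[2][1]=4, U row2=(0, 0, 1)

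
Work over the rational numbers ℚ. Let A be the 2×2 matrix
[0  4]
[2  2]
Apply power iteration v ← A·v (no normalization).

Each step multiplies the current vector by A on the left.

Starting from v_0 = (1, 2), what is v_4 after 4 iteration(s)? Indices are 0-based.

v_0 = (1, 2).
v_1 = A·v_0 = (8, 6).
v_2 = A·v_1 = (24, 28).
v_3 = A·v_2 = (112, 104).
v_4 = A·v_3 = (416, 432).

v_4 = (416, 432)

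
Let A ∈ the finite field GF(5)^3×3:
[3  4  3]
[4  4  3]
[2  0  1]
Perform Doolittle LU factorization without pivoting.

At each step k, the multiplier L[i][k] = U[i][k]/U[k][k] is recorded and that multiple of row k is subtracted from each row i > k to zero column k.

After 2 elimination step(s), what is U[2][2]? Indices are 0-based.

[col 0] pivot 3
  R1 -= 3*R0 → (0, 2, 4)  (L[1][0] := 3)
  R2 -= 4*R0 → (0, 4, 4)  (L[2][0] := 4)
[col 1] pivot 2
  R2 -= 2*R1 → (0, 0, 1)  (L[2][1] := 2)

U[2][2] = 1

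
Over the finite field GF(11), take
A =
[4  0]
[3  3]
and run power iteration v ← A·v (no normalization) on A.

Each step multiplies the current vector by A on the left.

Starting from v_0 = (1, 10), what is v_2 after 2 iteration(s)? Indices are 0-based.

v_2 = (5, 1)

v_0 = (1, 10).
v_1 = A·v_0 = (4, 0).
v_2 = A·v_1 = (5, 1).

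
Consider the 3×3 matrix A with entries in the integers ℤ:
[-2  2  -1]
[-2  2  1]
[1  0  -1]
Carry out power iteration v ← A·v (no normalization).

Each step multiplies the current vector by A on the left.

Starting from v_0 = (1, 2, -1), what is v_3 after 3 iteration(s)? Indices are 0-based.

v_3 = (7, 9, -7)

v_0 = (1, 2, -1).
v_1 = A·v_0 = (3, 1, 2).
v_2 = A·v_1 = (-6, -2, 1).
v_3 = A·v_2 = (7, 9, -7).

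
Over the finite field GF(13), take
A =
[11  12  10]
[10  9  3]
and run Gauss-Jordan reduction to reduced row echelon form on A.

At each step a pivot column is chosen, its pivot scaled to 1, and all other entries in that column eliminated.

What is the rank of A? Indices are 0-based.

step 1: normalize row 0 (÷11) = (1, 7, 8)
  row 1: subtract 10×row0 = (0, 4, 1)
step 2: normalize row 1 (÷4) = (0, 1, 10)
  row 0: subtract 7×row1 = (1, 0, 3)

rank = 2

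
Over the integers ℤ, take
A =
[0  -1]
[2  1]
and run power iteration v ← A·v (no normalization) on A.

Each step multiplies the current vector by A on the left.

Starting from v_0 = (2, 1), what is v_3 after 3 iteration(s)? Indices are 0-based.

v_3 = (-3, -7)

v_0 = (2, 1).
v_1 = A·v_0 = (-1, 5).
v_2 = A·v_1 = (-5, 3).
v_3 = A·v_2 = (-3, -7).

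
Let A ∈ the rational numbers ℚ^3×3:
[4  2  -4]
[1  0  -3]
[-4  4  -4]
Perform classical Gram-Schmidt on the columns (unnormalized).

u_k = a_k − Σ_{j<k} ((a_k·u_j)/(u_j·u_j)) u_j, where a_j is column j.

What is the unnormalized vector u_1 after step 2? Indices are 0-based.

Step 1: u_0 = a_0 = (4, 1, -4).
Step 2: u_1 = a_1 − (-8/33)·u_0 = (98/33, 8/33, 100/33).

u_1 = (98/33, 8/33, 100/33)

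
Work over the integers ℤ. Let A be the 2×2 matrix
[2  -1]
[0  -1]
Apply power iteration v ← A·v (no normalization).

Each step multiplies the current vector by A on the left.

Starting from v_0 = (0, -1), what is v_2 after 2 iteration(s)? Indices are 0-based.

v_0 = (0, -1).
v_1 = A·v_0 = (1, 1).
v_2 = A·v_1 = (1, -1).

v_2 = (1, -1)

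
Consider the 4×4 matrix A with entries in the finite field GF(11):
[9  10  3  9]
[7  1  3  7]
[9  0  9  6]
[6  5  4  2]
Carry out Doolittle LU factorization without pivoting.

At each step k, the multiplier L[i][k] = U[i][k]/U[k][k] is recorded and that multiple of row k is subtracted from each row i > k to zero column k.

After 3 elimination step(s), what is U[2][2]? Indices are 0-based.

Step 1: pivot at (0,0) is 9.
  row1 ← row1 − (2)·row0  ⇒  L[1][0]=2, U row1=(0, 3, 8, 0)
  row2 ← row2 − (1)·row0  ⇒  L[2][0]=1, U row2=(0, 1, 6, 8)
  row3 ← row3 − (8)·row0  ⇒  L[3][0]=8, U row3=(0, 2, 2, 7)
Step 2: pivot at (1,1) is 3.
  row2 ← row2 − (4)·row1  ⇒  L[2][1]=4, U row2=(0, 0, 7, 8)
  row3 ← row3 − (8)·row1  ⇒  L[3][1]=8, U row3=(0, 0, 4, 7)
Step 3: pivot at (2,2) is 7.
  row3 ← row3 − (10)·row2  ⇒  L[3][2]=10, U row3=(0, 0, 0, 4)

U[2][2] = 7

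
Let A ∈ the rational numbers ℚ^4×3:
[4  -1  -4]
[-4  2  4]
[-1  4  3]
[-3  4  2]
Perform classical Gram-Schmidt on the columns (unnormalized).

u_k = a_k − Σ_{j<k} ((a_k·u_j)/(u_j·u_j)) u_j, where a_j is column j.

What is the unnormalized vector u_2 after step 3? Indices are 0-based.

u_2 = (-40/77, 102/385, 181/154, -1107/770)

Step 1: u_0 = a_0 = (4, -4, -1, -3).
Step 2: u_1 = a_1 − (-2/3)·u_0 = (5/3, -2/3, 10/3, 2).
Step 3: u_2 = a_2 − (-41/42)·u_0 − (14/55)·u_1 = (-40/77, 102/385, 181/154, -1107/770).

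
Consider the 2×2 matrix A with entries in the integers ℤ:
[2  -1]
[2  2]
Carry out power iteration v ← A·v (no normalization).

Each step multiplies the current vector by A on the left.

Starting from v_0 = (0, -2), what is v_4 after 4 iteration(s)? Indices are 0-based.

v_0 = (0, -2).
v_1 = A·v_0 = (2, -4).
v_2 = A·v_1 = (8, -4).
v_3 = A·v_2 = (20, 8).
v_4 = A·v_3 = (32, 56).

v_4 = (32, 56)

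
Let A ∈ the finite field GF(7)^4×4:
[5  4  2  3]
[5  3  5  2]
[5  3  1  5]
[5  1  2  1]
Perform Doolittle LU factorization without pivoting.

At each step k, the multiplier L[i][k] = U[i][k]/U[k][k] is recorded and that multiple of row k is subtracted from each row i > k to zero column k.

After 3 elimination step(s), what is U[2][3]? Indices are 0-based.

U[2][3] = 3

Step 1: pivot at (0,0) is 5.
  row1 ← row1 − (1)·row0  ⇒  L[1][0]=1, U row1=(0, 6, 3, 6)
  row2 ← row2 − (1)·row0  ⇒  L[2][0]=1, U row2=(0, 6, 6, 2)
  row3 ← row3 − (1)·row0  ⇒  L[3][0]=1, U row3=(0, 4, 0, 5)
Step 2: pivot at (1,1) is 6.
  row2 ← row2 − (1)·row1  ⇒  L[2][1]=1, U row2=(0, 0, 3, 3)
  row3 ← row3 − (3)·row1  ⇒  L[3][1]=3, U row3=(0, 0, 5, 1)
Step 3: pivot at (2,2) is 3.
  row3 ← row3 − (4)·row2  ⇒  L[3][2]=4, U row3=(0, 0, 0, 3)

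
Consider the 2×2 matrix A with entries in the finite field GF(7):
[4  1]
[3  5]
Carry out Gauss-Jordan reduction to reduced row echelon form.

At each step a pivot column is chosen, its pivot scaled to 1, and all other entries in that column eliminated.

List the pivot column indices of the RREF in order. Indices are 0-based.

pivot columns: 0, 1

step 1: normalize row 0 (÷4) = (1, 2)
  row 1: subtract 3×row0 = (0, 6)
step 2: normalize row 1 (÷6) = (0, 1)
  row 0: subtract 2×row1 = (1, 0)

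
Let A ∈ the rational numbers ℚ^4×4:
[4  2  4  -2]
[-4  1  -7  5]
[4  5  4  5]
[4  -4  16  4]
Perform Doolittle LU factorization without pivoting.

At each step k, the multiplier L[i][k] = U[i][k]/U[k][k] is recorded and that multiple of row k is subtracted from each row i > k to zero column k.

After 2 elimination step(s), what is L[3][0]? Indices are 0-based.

k=0: U[0][0]=4
  eliminate (1,0): mult=-1, new row 1: (0, 3, -3, 3); set L[1][0]=-1
  eliminate (2,0): mult=1, new row 2: (0, 3, 0, 7); set L[2][0]=1
  eliminate (3,0): mult=1, new row 3: (0, -6, 12, 6); set L[3][0]=1
k=1: U[1][1]=3
  eliminate (2,1): mult=1, new row 2: (0, 0, 3, 4); set L[2][1]=1
  eliminate (3,1): mult=-2, new row 3: (0, 0, 6, 12); set L[3][1]=-2

L[3][0] = 1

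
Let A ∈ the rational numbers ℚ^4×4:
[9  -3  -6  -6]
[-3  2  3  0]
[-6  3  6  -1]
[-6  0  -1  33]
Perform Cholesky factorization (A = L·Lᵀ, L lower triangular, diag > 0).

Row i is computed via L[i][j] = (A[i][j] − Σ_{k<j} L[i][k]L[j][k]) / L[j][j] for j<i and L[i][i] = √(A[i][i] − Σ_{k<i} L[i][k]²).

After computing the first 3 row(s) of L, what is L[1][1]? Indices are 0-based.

Step 1: L[0][0] = √(9) = 3.
  L[1][0] = (-3) / L[0][0] = -1.
Step 2: L[1][1] = √(1) = 1.
  L[2][0] = (-6) / L[0][0] = -2.
  L[2][1] = (1) / L[1][1] = 1.
Step 3: L[2][2] = √(1) = 1.

L[1][1] = 1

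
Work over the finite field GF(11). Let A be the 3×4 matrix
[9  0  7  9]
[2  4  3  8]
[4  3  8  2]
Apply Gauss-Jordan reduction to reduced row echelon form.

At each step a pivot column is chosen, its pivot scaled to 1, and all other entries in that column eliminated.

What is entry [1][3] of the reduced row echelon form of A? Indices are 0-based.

step 1: normalize row 0 (÷9) = (1, 0, 2, 1)
  row 1: subtract 2×row0 = (0, 4, 10, 6)
  row 2: subtract 4×row0 = (0, 3, 0, 9)
step 2: normalize row 1 (÷4) = (0, 1, 8, 7)
  row 2: subtract 3×row1 = (0, 0, 9, 10)
step 3: normalize row 2 (÷9) = (0, 0, 1, 6)
  row 0: subtract 2×row2 = (1, 0, 0, 0)
  row 1: subtract 8×row2 = (0, 1, 0, 3)

M[1][3] = 3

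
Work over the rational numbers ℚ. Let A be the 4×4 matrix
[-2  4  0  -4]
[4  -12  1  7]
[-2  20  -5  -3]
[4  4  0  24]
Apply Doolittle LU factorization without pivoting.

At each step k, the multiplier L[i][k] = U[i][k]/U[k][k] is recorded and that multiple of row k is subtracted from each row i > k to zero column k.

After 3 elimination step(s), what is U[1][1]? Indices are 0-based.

k=0: U[0][0]=-2
  eliminate (1,0): mult=-2, new row 1: (0, -4, 1, -1); set L[1][0]=-2
  eliminate (2,0): mult=1, new row 2: (0, 16, -5, 1); set L[2][0]=1
  eliminate (3,0): mult=-2, new row 3: (0, 12, 0, 16); set L[3][0]=-2
k=1: U[1][1]=-4
  eliminate (2,1): mult=-4, new row 2: (0, 0, -1, -3); set L[2][1]=-4
  eliminate (3,1): mult=-3, new row 3: (0, 0, 3, 13); set L[3][1]=-3
k=2: U[2][2]=-1
  eliminate (3,2): mult=-3, new row 3: (0, 0, 0, 4); set L[3][2]=-3

U[1][1] = -4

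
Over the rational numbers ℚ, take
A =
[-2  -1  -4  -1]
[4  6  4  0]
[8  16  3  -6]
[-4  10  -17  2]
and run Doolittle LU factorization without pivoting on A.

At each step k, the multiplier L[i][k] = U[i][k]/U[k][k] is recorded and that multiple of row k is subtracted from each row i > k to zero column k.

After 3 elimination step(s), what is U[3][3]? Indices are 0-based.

[col 0] pivot -2
  R1 -= -2*R0 → (0, 4, -4, -2)  (L[1][0] := -2)
  R2 -= -4*R0 → (0, 12, -13, -10)  (L[2][0] := -4)
  R3 -= 2*R0 → (0, 12, -9, 4)  (L[3][0] := 2)
[col 1] pivot 4
  R2 -= 3*R1 → (0, 0, -1, -4)  (L[2][1] := 3)
  R3 -= 3*R1 → (0, 0, 3, 10)  (L[3][1] := 3)
[col 2] pivot -1
  R3 -= -3*R2 → (0, 0, 0, -2)  (L[3][2] := -3)

U[3][3] = -2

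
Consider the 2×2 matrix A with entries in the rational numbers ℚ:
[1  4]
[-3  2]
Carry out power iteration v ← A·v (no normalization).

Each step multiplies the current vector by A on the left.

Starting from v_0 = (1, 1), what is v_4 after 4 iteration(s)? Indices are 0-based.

v_4 = (-215, 127)

v_0 = (1, 1).
v_1 = A·v_0 = (5, -1).
v_2 = A·v_1 = (1, -17).
v_3 = A·v_2 = (-67, -37).
v_4 = A·v_3 = (-215, 127).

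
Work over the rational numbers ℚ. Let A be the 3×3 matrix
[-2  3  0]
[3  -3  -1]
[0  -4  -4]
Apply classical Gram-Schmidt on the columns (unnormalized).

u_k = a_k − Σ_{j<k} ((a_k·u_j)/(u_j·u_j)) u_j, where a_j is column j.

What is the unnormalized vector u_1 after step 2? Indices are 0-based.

u_1 = (9/13, 6/13, -4)

Step 1: u_0 = a_0 = (-2, 3, 0).
Step 2: u_1 = a_1 − (-15/13)·u_0 = (9/13, 6/13, -4).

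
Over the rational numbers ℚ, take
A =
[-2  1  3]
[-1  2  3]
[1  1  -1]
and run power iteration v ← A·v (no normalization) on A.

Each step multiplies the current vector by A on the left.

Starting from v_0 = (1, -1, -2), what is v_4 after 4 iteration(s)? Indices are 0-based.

v_0 = (1, -1, -2).
v_1 = A·v_0 = (-9, -9, 2).
v_2 = A·v_1 = (15, -3, -20).
v_3 = A·v_2 = (-93, -81, 32).
v_4 = A·v_3 = (201, 27, -206).

v_4 = (201, 27, -206)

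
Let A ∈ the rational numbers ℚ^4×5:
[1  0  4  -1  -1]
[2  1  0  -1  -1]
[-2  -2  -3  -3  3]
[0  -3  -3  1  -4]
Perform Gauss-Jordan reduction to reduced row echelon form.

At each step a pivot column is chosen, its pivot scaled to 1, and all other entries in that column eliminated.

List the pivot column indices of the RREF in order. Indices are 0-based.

[1] R0 /= 1  ⇒  (1, 0, 4, -1, -1)
     R1 -= 2·R0  ⇒  (0, 1, -8, 1, 1)
     R2 -= -2·R0  ⇒  (0, -2, 5, -5, 1)
[2] R1 /= 1  ⇒  (0, 1, -8, 1, 1)
     R2 -= -2·R1  ⇒  (0, 0, -11, -3, 3)
     R3 -= -3·R1  ⇒  (0, 0, -27, 4, -1)
[3] R2 /= -11  ⇒  (0, 0, 1, 3/11, -3/11)
     R0 -= 4·R2  ⇒  (1, 0, 0, -23/11, 1/11)
     R1 -= -8·R2  ⇒  (0, 1, 0, 35/11, -13/11)
     R3 -= -27·R2  ⇒  (0, 0, 0, 125/11, -92/11)
[4] R3 /= 125/11  ⇒  (0, 0, 0, 1, -92/125)
     R0 -= -23/11·R3  ⇒  (1, 0, 0, 0, -181/125)
     R1 -= 35/11·R3  ⇒  (0, 1, 0, 0, 29/25)
     R2 -= 3/11·R3  ⇒  (0, 0, 1, 0, -9/125)

pivot columns: 0, 1, 2, 3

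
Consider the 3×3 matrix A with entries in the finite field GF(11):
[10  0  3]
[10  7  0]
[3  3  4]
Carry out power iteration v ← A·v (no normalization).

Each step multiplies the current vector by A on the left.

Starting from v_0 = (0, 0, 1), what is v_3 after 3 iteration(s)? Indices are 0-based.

v_0 = (0, 0, 1).
v_1 = A·v_0 = (3, 0, 4).
v_2 = A·v_1 = (9, 8, 3).
v_3 = A·v_2 = (0, 3, 8).

v_3 = (0, 3, 8)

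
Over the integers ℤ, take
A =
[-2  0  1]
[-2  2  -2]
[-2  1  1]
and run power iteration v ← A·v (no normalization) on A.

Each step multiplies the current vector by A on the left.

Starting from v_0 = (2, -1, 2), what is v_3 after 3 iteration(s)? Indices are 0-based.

v_0 = (2, -1, 2).
v_1 = A·v_0 = (-2, -10, -3).
v_2 = A·v_1 = (1, -10, -9).
v_3 = A·v_2 = (-11, -4, -21).

v_3 = (-11, -4, -21)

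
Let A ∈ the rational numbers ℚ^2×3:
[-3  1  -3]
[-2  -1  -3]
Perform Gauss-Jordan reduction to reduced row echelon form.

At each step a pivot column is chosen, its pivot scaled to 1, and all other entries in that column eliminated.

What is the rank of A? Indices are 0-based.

pivot(0,0)=-3: scale R0 → (1, -1/3, 1)
  clear (1,0): R1 −= (-2)R0 → (0, -5/3, -1)
pivot(1,1)=-5/3: scale R1 → (0, 1, 3/5)
  clear (0,1): R0 −= (-1/3)R1 → (1, 0, 6/5)

rank = 2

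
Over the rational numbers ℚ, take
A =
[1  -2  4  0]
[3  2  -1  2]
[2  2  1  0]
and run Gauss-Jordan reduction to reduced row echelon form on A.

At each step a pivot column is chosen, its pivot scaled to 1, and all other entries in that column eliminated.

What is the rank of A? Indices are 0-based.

rank = 3

[1] R0 /= 1  ⇒  (1, -2, 4, 0)
     R1 -= 3·R0  ⇒  (0, 8, -13, 2)
     R2 -= 2·R0  ⇒  (0, 6, -7, 0)
[2] R1 /= 8  ⇒  (0, 1, -13/8, 1/4)
     R0 -= -2·R1  ⇒  (1, 0, 3/4, 1/2)
     R2 -= 6·R1  ⇒  (0, 0, 11/4, -3/2)
[3] R2 /= 11/4  ⇒  (0, 0, 1, -6/11)
     R0 -= 3/4·R2  ⇒  (1, 0, 0, 10/11)
     R1 -= -13/8·R2  ⇒  (0, 1, 0, -7/11)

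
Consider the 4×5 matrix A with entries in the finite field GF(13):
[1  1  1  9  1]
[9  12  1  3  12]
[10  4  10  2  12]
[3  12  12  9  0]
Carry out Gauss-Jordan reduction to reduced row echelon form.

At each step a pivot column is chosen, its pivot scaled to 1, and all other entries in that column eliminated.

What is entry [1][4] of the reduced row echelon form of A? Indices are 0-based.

M[1][4] = 10

step 1: normalize row 0 (÷1) = (1, 1, 1, 9, 1)
  row 1: subtract 9×row0 = (0, 3, 5, 0, 3)
  row 2: subtract 10×row0 = (0, 7, 0, 3, 2)
  row 3: subtract 3×row0 = (0, 9, 9, 8, 10)
step 2: normalize row 1 (÷3) = (0, 1, 6, 0, 1)
  row 0: subtract 1×row1 = (1, 0, 8, 9, 0)
  row 2: subtract 7×row1 = (0, 0, 10, 3, 8)
  row 3: subtract 9×row1 = (0, 0, 7, 8, 1)
step 3: normalize row 2 (÷10) = (0, 0, 1, 12, 6)
  row 0: subtract 8×row2 = (1, 0, 0, 4, 4)
  row 1: subtract 6×row2 = (0, 1, 0, 6, 4)
  row 3: subtract 7×row2 = (0, 0, 0, 2, 11)
step 4: normalize row 3 (÷2) = (0, 0, 0, 1, 12)
  row 0: subtract 4×row3 = (1, 0, 0, 0, 8)
  row 1: subtract 6×row3 = (0, 1, 0, 0, 10)
  row 2: subtract 12×row3 = (0, 0, 1, 0, 5)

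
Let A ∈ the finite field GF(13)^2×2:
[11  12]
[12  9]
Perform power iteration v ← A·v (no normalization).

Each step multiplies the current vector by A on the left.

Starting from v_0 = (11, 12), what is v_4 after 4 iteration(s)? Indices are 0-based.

v_4 = (6, 9)

v_0 = (11, 12).
v_1 = A·v_0 = (5, 6).
v_2 = A·v_1 = (10, 10).
v_3 = A·v_2 = (9, 2).
v_4 = A·v_3 = (6, 9).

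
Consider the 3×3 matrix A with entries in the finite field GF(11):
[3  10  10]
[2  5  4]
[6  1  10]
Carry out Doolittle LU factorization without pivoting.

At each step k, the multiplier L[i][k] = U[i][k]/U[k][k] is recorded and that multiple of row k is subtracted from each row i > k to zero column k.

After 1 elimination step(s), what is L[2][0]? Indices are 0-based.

L[2][0] = 2

Step 1: pivot at (0,0) is 3.
  row1 ← row1 − (8)·row0  ⇒  L[1][0]=8, U row1=(0, 2, 1)
  row2 ← row2 − (2)·row0  ⇒  L[2][0]=2, U row2=(0, 3, 1)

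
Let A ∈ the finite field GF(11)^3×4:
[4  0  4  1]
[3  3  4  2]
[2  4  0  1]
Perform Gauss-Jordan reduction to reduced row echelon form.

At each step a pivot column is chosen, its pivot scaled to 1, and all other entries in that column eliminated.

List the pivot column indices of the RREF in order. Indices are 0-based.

[1] R0 /= 4  ⇒  (1, 0, 1, 3)
     R1 -= 3·R0  ⇒  (0, 3, 1, 4)
     R2 -= 2·R0  ⇒  (0, 4, 9, 6)
[2] R1 /= 3  ⇒  (0, 1, 4, 5)
     R2 -= 4·R1  ⇒  (0, 0, 4, 8)
[3] R2 /= 4  ⇒  (0, 0, 1, 2)
     R0 -= 1·R2  ⇒  (1, 0, 0, 1)
     R1 -= 4·R2  ⇒  (0, 1, 0, 8)

pivot columns: 0, 1, 2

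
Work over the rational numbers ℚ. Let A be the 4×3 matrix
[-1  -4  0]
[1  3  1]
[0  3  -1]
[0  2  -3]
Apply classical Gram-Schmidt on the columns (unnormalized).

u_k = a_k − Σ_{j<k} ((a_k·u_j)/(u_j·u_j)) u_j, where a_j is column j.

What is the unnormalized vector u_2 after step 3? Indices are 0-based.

u_2 = (4/27, 4/27, 10/9, -43/27)

Step 1: u_0 = a_0 = (-1, 1, 0, 0).
Step 2: u_1 = a_1 − (7/2)·u_0 = (-1/2, -1/2, 3, 2).
Step 3: u_2 = a_2 − (1/2)·u_0 − (-19/27)·u_1 = (4/27, 4/27, 10/9, -43/27).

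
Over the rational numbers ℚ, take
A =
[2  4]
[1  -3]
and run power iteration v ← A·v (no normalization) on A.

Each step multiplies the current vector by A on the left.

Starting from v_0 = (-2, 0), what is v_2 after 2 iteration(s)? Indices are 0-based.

v_0 = (-2, 0).
v_1 = A·v_0 = (-4, -2).
v_2 = A·v_1 = (-16, 2).

v_2 = (-16, 2)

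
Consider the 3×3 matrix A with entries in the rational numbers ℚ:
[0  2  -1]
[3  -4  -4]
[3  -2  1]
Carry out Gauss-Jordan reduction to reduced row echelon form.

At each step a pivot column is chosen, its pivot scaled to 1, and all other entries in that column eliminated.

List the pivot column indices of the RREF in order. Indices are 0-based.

pivot columns: 0, 1, 2

[1] R0 <-> R1
[1] R0 /= 3  ⇒  (1, -4/3, -4/3)
     R2 -= 3·R0  ⇒  (0, 2, 5)
[2] R1 /= 2  ⇒  (0, 1, -1/2)
     R0 -= -4/3·R1  ⇒  (1, 0, -2)
     R2 -= 2·R1  ⇒  (0, 0, 6)
[3] R2 /= 6  ⇒  (0, 0, 1)
     R0 -= -2·R2  ⇒  (1, 0, 0)
     R1 -= -1/2·R2  ⇒  (0, 1, 0)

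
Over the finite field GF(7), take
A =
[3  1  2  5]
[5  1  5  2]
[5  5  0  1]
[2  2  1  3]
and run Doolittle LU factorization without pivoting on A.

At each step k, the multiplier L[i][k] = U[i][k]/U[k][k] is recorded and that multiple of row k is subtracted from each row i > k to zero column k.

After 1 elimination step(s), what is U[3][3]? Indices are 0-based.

Step 1: pivot at (0,0) is 3.
  row1 ← row1 − (4)·row0  ⇒  L[1][0]=4, U row1=(0, 4, 4, 3)
  row2 ← row2 − (4)·row0  ⇒  L[2][0]=4, U row2=(0, 1, 6, 2)
  row3 ← row3 − (3)·row0  ⇒  L[3][0]=3, U row3=(0, 6, 2, 2)

U[3][3] = 2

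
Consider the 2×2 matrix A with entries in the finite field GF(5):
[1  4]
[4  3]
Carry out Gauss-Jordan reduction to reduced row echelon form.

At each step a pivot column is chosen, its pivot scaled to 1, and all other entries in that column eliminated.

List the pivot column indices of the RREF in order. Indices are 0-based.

pivot columns: 0, 1

[1] R0 /= 1  ⇒  (1, 4)
     R1 -= 4·R0  ⇒  (0, 2)
[2] R1 /= 2  ⇒  (0, 1)
     R0 -= 4·R1  ⇒  (1, 0)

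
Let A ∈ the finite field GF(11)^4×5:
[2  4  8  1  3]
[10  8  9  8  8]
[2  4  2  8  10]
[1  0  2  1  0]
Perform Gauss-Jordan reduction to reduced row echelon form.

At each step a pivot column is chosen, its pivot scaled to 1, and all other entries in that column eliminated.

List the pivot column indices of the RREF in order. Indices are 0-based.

[1] R0 /= 2  ⇒  (1, 2, 4, 6, 7)
     R1 -= 10·R0  ⇒  (0, 10, 2, 3, 4)
     R2 -= 2·R0  ⇒  (0, 0, 5, 7, 7)
     R3 -= 1·R0  ⇒  (0, 9, 9, 6, 4)
[2] R1 /= 10  ⇒  (0, 1, 9, 8, 7)
     R0 -= 2·R1  ⇒  (1, 0, 8, 1, 4)
     R3 -= 9·R1  ⇒  (0, 0, 5, 0, 7)
[3] R2 /= 5  ⇒  (0, 0, 1, 8, 8)
     R0 -= 8·R2  ⇒  (1, 0, 0, 3, 6)
     R1 -= 9·R2  ⇒  (0, 1, 0, 2, 1)
     R3 -= 5·R2  ⇒  (0, 0, 0, 4, 0)
[4] R3 /= 4  ⇒  (0, 0, 0, 1, 0)
     R0 -= 3·R3  ⇒  (1, 0, 0, 0, 6)
     R1 -= 2·R3  ⇒  (0, 1, 0, 0, 1)
     R2 -= 8·R3  ⇒  (0, 0, 1, 0, 8)

pivot columns: 0, 1, 2, 3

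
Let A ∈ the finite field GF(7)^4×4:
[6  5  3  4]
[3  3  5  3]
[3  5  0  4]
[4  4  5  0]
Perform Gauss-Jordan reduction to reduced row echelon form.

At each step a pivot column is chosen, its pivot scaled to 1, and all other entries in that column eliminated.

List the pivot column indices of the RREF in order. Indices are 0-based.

step 1: normalize row 0 (÷6) = (1, 2, 4, 3)
  row 1: subtract 3×row0 = (0, 4, 0, 1)
  row 2: subtract 3×row0 = (0, 6, 2, 2)
  row 3: subtract 4×row0 = (0, 3, 3, 2)
step 2: normalize row 1 (÷4) = (0, 1, 0, 2)
  row 0: subtract 2×row1 = (1, 0, 4, 6)
  row 2: subtract 6×row1 = (0, 0, 2, 4)
  row 3: subtract 3×row1 = (0, 0, 3, 3)
step 3: normalize row 2 (÷2) = (0, 0, 1, 2)
  row 0: subtract 4×row2 = (1, 0, 0, 5)
  row 3: subtract 3×row2 = (0, 0, 0, 4)
step 4: normalize row 3 (÷4) = (0, 0, 0, 1)
  row 0: subtract 5×row3 = (1, 0, 0, 0)
  row 1: subtract 2×row3 = (0, 1, 0, 0)
  row 2: subtract 2×row3 = (0, 0, 1, 0)

pivot columns: 0, 1, 2, 3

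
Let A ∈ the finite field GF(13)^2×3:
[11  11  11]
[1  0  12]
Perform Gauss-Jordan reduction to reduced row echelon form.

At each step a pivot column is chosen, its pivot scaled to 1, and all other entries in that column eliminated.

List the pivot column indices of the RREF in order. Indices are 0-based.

[1] R0 /= 11  ⇒  (1, 1, 1)
     R1 -= 1·R0  ⇒  (0, 12, 11)
[2] R1 /= 12  ⇒  (0, 1, 2)
     R0 -= 1·R1  ⇒  (1, 0, 12)

pivot columns: 0, 1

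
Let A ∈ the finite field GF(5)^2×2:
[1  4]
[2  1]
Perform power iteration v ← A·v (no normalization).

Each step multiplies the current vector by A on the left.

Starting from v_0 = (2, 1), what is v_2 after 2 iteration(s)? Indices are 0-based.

v_0 = (2, 1).
v_1 = A·v_0 = (1, 0).
v_2 = A·v_1 = (1, 2).

v_2 = (1, 2)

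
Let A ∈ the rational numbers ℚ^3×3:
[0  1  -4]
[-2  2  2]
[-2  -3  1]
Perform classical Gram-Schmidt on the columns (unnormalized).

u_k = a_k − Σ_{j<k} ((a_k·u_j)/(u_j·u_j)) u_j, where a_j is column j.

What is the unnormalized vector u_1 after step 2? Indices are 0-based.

u_1 = (1, 5/2, -5/2)

Step 1: u_0 = a_0 = (0, -2, -2).
Step 2: u_1 = a_1 − (1/4)·u_0 = (1, 5/2, -5/2).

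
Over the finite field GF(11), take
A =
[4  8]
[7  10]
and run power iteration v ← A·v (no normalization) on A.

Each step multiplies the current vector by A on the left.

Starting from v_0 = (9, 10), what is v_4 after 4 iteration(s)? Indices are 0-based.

v_0 = (9, 10).
v_1 = A·v_0 = (6, 9).
v_2 = A·v_1 = (8, 0).
v_3 = A·v_2 = (10, 1).
v_4 = A·v_3 = (4, 3).

v_4 = (4, 3)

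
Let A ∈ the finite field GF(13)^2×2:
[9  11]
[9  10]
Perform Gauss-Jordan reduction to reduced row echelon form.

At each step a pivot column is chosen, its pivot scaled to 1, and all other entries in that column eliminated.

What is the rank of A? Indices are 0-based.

step 1: normalize row 0 (÷9) = (1, 7)
  row 1: subtract 9×row0 = (0, 12)
step 2: normalize row 1 (÷12) = (0, 1)
  row 0: subtract 7×row1 = (1, 0)

rank = 2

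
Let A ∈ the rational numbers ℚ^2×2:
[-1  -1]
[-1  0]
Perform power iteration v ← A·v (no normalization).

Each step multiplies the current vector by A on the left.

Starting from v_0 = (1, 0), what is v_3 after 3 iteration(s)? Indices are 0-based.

v_0 = (1, 0).
v_1 = A·v_0 = (-1, -1).
v_2 = A·v_1 = (2, 1).
v_3 = A·v_2 = (-3, -2).

v_3 = (-3, -2)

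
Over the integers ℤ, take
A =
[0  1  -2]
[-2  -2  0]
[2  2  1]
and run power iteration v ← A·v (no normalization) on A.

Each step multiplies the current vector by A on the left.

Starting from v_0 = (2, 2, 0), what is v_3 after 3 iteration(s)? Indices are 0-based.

v_3 = (20, 24, -28)

v_0 = (2, 2, 0).
v_1 = A·v_0 = (2, -8, 8).
v_2 = A·v_1 = (-24, 12, -4).
v_3 = A·v_2 = (20, 24, -28).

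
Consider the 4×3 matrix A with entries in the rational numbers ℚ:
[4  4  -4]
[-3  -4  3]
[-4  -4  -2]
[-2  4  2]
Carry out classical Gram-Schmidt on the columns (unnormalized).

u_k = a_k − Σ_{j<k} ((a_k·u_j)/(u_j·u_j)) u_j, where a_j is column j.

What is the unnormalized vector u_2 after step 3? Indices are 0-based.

u_2 = (-74/33, 20/11, -124/33, 10/33)

Step 1: u_0 = a_0 = (4, -3, -4, -2).
Step 2: u_1 = a_1 − (4/5)·u_0 = (4/5, -8/5, -4/5, 28/5).
Step 3: u_2 = a_2 − (-7/15)·u_0 − (3/22)·u_1 = (-74/33, 20/11, -124/33, 10/33).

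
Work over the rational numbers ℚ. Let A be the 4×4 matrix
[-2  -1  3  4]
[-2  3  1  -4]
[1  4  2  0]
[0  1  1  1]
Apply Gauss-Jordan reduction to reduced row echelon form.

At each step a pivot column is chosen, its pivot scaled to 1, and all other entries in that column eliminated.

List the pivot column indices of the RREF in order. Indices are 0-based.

step 1: normalize row 0 (÷-2) = (1, 1/2, -3/2, -2)
  row 1: subtract -2×row0 = (0, 4, -2, -8)
  row 2: subtract 1×row0 = (0, 7/2, 7/2, 2)
step 2: normalize row 1 (÷4) = (0, 1, -1/2, -2)
  row 0: subtract 1/2×row1 = (1, 0, -5/4, -1)
  row 2: subtract 7/2×row1 = (0, 0, 21/4, 9)
  row 3: subtract 1×row1 = (0, 0, 3/2, 3)
step 3: normalize row 2 (÷21/4) = (0, 0, 1, 12/7)
  row 0: subtract -5/4×row2 = (1, 0, 0, 8/7)
  row 1: subtract -1/2×row2 = (0, 1, 0, -8/7)
  row 3: subtract 3/2×row2 = (0, 0, 0, 3/7)
step 4: normalize row 3 (÷3/7) = (0, 0, 0, 1)
  row 0: subtract 8/7×row3 = (1, 0, 0, 0)
  row 1: subtract -8/7×row3 = (0, 1, 0, 0)
  row 2: subtract 12/7×row3 = (0, 0, 1, 0)

pivot columns: 0, 1, 2, 3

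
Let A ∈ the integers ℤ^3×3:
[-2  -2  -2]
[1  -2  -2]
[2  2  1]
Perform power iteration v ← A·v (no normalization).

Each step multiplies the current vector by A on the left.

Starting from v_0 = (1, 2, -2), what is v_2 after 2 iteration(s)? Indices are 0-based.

v_2 = (-6, -12, 2)

v_0 = (1, 2, -2).
v_1 = A·v_0 = (-2, 1, 4).
v_2 = A·v_1 = (-6, -12, 2).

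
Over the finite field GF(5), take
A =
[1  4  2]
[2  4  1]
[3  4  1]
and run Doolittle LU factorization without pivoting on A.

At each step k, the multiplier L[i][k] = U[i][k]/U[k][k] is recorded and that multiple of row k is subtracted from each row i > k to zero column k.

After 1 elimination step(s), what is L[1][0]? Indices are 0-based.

L[1][0] = 2

Step 1: pivot at (0,0) is 1.
  row1 ← row1 − (2)·row0  ⇒  L[1][0]=2, U row1=(0, 1, 2)
  row2 ← row2 − (3)·row0  ⇒  L[2][0]=3, U row2=(0, 2, 0)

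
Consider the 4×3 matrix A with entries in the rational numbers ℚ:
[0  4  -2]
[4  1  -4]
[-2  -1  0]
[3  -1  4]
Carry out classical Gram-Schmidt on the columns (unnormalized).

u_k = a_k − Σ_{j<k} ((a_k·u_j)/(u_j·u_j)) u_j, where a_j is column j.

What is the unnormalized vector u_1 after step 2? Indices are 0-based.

u_1 = (4, 17/29, -23/29, -38/29)

Step 1: u_0 = a_0 = (0, 4, -2, 3).
Step 2: u_1 = a_1 − (3/29)·u_0 = (4, 17/29, -23/29, -38/29).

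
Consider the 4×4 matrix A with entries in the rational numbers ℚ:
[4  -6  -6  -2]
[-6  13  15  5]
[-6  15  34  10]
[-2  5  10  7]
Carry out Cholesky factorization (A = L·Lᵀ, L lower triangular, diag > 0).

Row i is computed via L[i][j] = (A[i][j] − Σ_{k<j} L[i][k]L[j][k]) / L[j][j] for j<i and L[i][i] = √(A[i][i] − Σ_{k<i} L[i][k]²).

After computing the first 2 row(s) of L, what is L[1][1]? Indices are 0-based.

Step 1: L[0][0] = √(4) = 2.
  L[1][0] = (-6) / L[0][0] = -3.
Step 2: L[1][1] = √(4) = 2.

L[1][1] = 2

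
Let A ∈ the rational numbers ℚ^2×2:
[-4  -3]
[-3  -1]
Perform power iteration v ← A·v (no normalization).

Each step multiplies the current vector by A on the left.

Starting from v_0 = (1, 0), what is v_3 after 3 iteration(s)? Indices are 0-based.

v_3 = (-145, -90)

v_0 = (1, 0).
v_1 = A·v_0 = (-4, -3).
v_2 = A·v_1 = (25, 15).
v_3 = A·v_2 = (-145, -90).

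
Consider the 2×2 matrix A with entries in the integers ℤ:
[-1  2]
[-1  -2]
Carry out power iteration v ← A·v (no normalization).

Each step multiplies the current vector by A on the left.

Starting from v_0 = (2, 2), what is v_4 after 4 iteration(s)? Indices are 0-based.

v_4 = (-46, -22)

v_0 = (2, 2).
v_1 = A·v_0 = (2, -6).
v_2 = A·v_1 = (-14, 10).
v_3 = A·v_2 = (34, -6).
v_4 = A·v_3 = (-46, -22).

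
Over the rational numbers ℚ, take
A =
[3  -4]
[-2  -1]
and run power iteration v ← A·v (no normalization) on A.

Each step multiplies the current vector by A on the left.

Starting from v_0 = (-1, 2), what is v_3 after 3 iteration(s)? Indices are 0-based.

v_0 = (-1, 2).
v_1 = A·v_0 = (-11, 0).
v_2 = A·v_1 = (-33, 22).
v_3 = A·v_2 = (-187, 44).

v_3 = (-187, 44)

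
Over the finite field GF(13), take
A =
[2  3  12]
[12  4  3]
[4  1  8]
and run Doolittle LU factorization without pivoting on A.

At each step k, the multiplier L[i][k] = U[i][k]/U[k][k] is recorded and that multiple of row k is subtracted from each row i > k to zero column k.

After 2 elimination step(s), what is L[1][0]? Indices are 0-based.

k=0: U[0][0]=2
  eliminate (1,0): mult=6, new row 1: (0, 12, 9); set L[1][0]=6
  eliminate (2,0): mult=2, new row 2: (0, 8, 10); set L[2][0]=2
k=1: U[1][1]=12
  eliminate (2,1): mult=5, new row 2: (0, 0, 4); set L[2][1]=5

L[1][0] = 6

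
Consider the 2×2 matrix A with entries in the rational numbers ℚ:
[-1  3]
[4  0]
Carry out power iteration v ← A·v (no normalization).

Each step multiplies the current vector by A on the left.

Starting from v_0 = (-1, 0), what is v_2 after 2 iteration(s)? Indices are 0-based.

v_2 = (-13, 4)

v_0 = (-1, 0).
v_1 = A·v_0 = (1, -4).
v_2 = A·v_1 = (-13, 4).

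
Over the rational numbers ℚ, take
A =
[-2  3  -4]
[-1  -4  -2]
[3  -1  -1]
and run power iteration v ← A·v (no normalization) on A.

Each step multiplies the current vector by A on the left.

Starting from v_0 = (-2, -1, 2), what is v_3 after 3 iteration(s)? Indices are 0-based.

v_3 = (7, -68, 147)

v_0 = (-2, -1, 2).
v_1 = A·v_0 = (-7, 2, -7).
v_2 = A·v_1 = (48, 13, -16).
v_3 = A·v_2 = (7, -68, 147).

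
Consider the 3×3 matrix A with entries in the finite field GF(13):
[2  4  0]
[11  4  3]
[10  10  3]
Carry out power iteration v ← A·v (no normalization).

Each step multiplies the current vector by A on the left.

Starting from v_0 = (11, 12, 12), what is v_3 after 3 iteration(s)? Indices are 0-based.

v_3 = (6, 11, 2)

v_0 = (11, 12, 12).
v_1 = A·v_0 = (5, 10, 6).
v_2 = A·v_1 = (11, 9, 12).
v_3 = A·v_2 = (6, 11, 2).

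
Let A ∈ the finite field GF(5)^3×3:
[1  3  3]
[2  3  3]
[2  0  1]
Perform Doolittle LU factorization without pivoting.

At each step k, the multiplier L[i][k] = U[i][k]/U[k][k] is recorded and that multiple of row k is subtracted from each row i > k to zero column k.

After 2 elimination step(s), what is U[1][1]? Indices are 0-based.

U[1][1] = 2

Step 1: pivot at (0,0) is 1.
  row1 ← row1 − (2)·row0  ⇒  L[1][0]=2, U row1=(0, 2, 2)
  row2 ← row2 − (2)·row0  ⇒  L[2][0]=2, U row2=(0, 4, 0)
Step 2: pivot at (1,1) is 2.
  row2 ← row2 − (2)·row1  ⇒  L[2][1]=2, U row2=(0, 0, 1)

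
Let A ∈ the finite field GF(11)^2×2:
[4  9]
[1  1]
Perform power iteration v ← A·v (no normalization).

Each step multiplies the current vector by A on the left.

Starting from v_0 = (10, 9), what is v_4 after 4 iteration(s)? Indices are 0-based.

v_4 = (4, 0)

v_0 = (10, 9).
v_1 = A·v_0 = (0, 8).
v_2 = A·v_1 = (6, 8).
v_3 = A·v_2 = (8, 3).
v_4 = A·v_3 = (4, 0).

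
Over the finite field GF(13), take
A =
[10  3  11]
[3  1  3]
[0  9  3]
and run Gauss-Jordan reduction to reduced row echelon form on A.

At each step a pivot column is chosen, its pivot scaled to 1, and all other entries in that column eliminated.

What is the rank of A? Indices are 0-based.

[1] R0 /= 10  ⇒  (1, 12, 5)
     R1 -= 3·R0  ⇒  (0, 4, 1)
[2] R1 /= 4  ⇒  (0, 1, 10)
     R0 -= 12·R1  ⇒  (1, 0, 2)
     R2 -= 9·R1  ⇒  (0, 0, 4)
[3] R2 /= 4  ⇒  (0, 0, 1)
     R0 -= 2·R2  ⇒  (1, 0, 0)
     R1 -= 10·R2  ⇒  (0, 1, 0)

rank = 3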